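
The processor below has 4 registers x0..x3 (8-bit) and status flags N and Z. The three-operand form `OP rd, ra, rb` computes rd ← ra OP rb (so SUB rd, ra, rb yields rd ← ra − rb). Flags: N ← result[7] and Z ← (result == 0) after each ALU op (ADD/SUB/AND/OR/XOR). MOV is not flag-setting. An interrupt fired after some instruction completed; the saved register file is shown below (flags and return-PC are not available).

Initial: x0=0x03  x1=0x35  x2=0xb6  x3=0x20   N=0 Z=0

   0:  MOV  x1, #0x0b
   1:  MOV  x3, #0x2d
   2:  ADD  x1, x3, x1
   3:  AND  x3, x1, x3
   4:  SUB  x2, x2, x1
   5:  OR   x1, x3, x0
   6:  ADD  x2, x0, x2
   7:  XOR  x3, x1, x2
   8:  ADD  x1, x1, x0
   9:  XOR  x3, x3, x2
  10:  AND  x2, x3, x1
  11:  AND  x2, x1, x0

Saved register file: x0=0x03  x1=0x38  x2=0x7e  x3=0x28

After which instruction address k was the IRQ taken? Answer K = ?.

K = 4

after  0: x0=0x03 x1=0x0b x2=0xb6 x3=0x20  N=0 Z=0
after  1: x0=0x03 x1=0x0b x2=0xb6 x3=0x2d  N=0 Z=0
after  2: x0=0x03 x1=0x38 x2=0xb6 x3=0x2d  N=0 Z=0
after  3: x0=0x03 x1=0x38 x2=0xb6 x3=0x28  N=0 Z=0
after  4: x0=0x03 x1=0x38 x2=0x7e x3=0x28  N=0 Z=0
-- IRQ taken; context saved, return-PC = 5 --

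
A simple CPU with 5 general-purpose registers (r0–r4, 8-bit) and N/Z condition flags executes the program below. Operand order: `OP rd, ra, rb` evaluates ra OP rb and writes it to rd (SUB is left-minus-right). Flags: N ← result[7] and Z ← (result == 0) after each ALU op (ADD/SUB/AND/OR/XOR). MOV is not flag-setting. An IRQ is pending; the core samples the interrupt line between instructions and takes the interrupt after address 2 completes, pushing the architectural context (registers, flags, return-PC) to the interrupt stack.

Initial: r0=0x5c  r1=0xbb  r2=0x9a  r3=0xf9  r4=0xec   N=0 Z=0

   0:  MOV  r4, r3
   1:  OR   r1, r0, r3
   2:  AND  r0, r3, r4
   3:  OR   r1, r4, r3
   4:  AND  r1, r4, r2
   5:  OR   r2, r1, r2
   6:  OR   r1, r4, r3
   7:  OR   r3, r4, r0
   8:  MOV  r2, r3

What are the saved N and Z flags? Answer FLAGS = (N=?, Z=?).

after  0: r0=0x5c r1=0xbb r2=0x9a r3=0xf9 r4=0xf9  N=0 Z=0
after  1: r0=0x5c r1=0xfd r2=0x9a r3=0xf9 r4=0xf9  N=1 Z=0
after  2: r0=0xf9 r1=0xfd r2=0x9a r3=0xf9 r4=0xf9  N=1 Z=0
-- IRQ taken; context saved, return-PC = 3 --

FLAGS = (N=1, Z=0)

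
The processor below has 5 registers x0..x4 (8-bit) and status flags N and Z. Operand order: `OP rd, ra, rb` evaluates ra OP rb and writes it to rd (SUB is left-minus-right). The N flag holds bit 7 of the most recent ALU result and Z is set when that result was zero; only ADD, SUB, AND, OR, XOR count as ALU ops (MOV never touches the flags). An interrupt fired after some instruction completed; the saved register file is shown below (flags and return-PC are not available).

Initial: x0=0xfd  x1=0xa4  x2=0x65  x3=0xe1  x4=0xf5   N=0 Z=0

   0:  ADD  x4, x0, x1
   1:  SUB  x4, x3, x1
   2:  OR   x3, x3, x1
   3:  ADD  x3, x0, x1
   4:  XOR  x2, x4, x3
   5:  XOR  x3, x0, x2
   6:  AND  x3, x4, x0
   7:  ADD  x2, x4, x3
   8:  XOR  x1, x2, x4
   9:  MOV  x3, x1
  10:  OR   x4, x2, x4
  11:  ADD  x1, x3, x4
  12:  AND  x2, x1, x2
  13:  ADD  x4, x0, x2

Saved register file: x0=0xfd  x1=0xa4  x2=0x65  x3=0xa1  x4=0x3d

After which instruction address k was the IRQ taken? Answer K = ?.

K = 3

after  0: x0=0xfd x1=0xa4 x2=0x65 x3=0xe1 x4=0xa1  N=1 Z=0
after  1: x0=0xfd x1=0xa4 x2=0x65 x3=0xe1 x4=0x3d  N=0 Z=0
after  2: x0=0xfd x1=0xa4 x2=0x65 x3=0xe5 x4=0x3d  N=1 Z=0
after  3: x0=0xfd x1=0xa4 x2=0x65 x3=0xa1 x4=0x3d  N=1 Z=0
-- IRQ taken; context saved, return-PC = 4 --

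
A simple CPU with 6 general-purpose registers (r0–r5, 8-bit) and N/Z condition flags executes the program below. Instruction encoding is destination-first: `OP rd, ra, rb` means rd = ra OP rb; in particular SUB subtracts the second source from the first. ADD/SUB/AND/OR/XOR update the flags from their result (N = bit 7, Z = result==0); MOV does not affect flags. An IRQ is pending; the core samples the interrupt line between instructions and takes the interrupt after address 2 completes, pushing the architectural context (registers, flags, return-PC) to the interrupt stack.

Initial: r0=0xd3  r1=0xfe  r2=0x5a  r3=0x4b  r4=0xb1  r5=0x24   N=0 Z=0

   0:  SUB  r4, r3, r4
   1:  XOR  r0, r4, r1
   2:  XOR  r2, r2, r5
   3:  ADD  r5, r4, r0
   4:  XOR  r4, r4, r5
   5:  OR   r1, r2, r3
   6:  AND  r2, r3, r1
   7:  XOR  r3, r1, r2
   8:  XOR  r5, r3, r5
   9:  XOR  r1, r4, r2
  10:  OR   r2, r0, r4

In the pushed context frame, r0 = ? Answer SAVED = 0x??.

after  0: r0=0xd3 r1=0xfe r2=0x5a r3=0x4b r4=0x9a r5=0x24  N=1 Z=0
after  1: r0=0x64 r1=0xfe r2=0x5a r3=0x4b r4=0x9a r5=0x24  N=0 Z=0
after  2: r0=0x64 r1=0xfe r2=0x7e r3=0x4b r4=0x9a r5=0x24  N=0 Z=0
-- IRQ taken; context saved, return-PC = 3 --

SAVED = 0x64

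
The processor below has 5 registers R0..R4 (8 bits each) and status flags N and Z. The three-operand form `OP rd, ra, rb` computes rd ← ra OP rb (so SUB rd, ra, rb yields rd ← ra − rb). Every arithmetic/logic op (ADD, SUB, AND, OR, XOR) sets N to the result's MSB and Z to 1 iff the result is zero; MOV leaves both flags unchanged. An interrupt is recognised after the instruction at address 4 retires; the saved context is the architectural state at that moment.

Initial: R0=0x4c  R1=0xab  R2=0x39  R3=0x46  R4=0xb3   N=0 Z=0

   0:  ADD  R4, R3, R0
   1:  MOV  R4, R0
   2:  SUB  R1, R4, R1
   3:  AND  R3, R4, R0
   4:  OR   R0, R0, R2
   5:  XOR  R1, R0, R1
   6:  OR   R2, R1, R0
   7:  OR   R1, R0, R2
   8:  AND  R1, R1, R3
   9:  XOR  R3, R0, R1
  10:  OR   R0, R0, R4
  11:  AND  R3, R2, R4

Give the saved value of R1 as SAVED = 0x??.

after  0: R0=0x4c R1=0xab R2=0x39 R3=0x46 R4=0x92  N=1 Z=0
after  1: R0=0x4c R1=0xab R2=0x39 R3=0x46 R4=0x4c  N=1 Z=0
after  2: R0=0x4c R1=0xa1 R2=0x39 R3=0x46 R4=0x4c  N=1 Z=0
after  3: R0=0x4c R1=0xa1 R2=0x39 R3=0x4c R4=0x4c  N=0 Z=0
after  4: R0=0x7d R1=0xa1 R2=0x39 R3=0x4c R4=0x4c  N=0 Z=0
-- IRQ taken; context saved, return-PC = 5 --

SAVED = 0xa1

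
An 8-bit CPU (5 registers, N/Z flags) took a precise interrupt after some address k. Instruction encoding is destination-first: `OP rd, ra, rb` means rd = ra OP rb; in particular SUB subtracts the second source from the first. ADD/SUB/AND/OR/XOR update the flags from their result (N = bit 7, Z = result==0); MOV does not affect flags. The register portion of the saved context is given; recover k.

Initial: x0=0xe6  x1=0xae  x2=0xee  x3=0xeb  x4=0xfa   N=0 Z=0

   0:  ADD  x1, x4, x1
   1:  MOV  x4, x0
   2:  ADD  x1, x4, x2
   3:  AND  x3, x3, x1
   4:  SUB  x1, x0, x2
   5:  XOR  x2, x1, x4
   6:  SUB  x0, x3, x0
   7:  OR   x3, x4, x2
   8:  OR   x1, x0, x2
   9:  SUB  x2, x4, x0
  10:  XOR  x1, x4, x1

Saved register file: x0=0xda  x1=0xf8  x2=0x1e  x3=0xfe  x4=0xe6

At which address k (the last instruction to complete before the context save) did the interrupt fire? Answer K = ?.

K = 7

after  0: x0=0xe6 x1=0xa8 x2=0xee x3=0xeb x4=0xfa  N=1 Z=0
after  1: x0=0xe6 x1=0xa8 x2=0xee x3=0xeb x4=0xe6  N=1 Z=0
after  2: x0=0xe6 x1=0xd4 x2=0xee x3=0xeb x4=0xe6  N=1 Z=0
after  3: x0=0xe6 x1=0xd4 x2=0xee x3=0xc0 x4=0xe6  N=1 Z=0
after  4: x0=0xe6 x1=0xf8 x2=0xee x3=0xc0 x4=0xe6  N=1 Z=0
after  5: x0=0xe6 x1=0xf8 x2=0x1e x3=0xc0 x4=0xe6  N=0 Z=0
after  6: x0=0xda x1=0xf8 x2=0x1e x3=0xc0 x4=0xe6  N=1 Z=0
after  7: x0=0xda x1=0xf8 x2=0x1e x3=0xfe x4=0xe6  N=1 Z=0
-- IRQ taken; context saved, return-PC = 8 --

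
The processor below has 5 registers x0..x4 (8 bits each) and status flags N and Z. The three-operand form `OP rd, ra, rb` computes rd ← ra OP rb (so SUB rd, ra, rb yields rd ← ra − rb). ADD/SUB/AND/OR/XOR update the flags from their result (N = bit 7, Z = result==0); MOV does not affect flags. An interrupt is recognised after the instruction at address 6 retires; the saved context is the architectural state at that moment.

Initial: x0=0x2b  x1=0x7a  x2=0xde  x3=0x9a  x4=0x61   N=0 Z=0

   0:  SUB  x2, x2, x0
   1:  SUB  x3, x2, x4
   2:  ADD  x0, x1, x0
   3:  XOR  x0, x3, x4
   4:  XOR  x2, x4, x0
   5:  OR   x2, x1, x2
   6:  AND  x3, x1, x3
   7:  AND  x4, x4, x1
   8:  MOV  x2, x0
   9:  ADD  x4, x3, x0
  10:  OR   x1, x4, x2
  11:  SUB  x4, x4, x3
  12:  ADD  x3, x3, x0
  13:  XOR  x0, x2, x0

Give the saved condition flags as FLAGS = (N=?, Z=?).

after  0: x0=0x2b x1=0x7a x2=0xb3 x3=0x9a x4=0x61  N=1 Z=0
after  1: x0=0x2b x1=0x7a x2=0xb3 x3=0x52 x4=0x61  N=0 Z=0
after  2: x0=0xa5 x1=0x7a x2=0xb3 x3=0x52 x4=0x61  N=1 Z=0
after  3: x0=0x33 x1=0x7a x2=0xb3 x3=0x52 x4=0x61  N=0 Z=0
after  4: x0=0x33 x1=0x7a x2=0x52 x3=0x52 x4=0x61  N=0 Z=0
after  5: x0=0x33 x1=0x7a x2=0x7a x3=0x52 x4=0x61  N=0 Z=0
after  6: x0=0x33 x1=0x7a x2=0x7a x3=0x52 x4=0x61  N=0 Z=0
-- IRQ taken; context saved, return-PC = 7 --

FLAGS = (N=0, Z=0)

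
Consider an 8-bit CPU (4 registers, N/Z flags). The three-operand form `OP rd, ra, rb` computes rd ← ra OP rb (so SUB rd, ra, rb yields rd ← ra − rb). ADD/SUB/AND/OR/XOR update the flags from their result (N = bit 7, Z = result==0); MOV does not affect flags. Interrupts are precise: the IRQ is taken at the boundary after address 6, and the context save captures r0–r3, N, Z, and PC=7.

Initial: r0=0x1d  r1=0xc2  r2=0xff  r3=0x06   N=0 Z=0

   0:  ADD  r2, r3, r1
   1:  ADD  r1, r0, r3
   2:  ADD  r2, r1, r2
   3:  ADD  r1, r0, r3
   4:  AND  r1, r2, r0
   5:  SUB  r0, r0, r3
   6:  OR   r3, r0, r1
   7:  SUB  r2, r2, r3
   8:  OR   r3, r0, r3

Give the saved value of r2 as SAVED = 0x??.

SAVED = 0xeb

after  0: r0=0x1d r1=0xc2 r2=0xc8 r3=0x06  N=1 Z=0
after  1: r0=0x1d r1=0x23 r2=0xc8 r3=0x06  N=0 Z=0
after  2: r0=0x1d r1=0x23 r2=0xeb r3=0x06  N=1 Z=0
after  3: r0=0x1d r1=0x23 r2=0xeb r3=0x06  N=0 Z=0
after  4: r0=0x1d r1=0x09 r2=0xeb r3=0x06  N=0 Z=0
after  5: r0=0x17 r1=0x09 r2=0xeb r3=0x06  N=0 Z=0
after  6: r0=0x17 r1=0x09 r2=0xeb r3=0x1f  N=0 Z=0
-- IRQ taken; context saved, return-PC = 7 --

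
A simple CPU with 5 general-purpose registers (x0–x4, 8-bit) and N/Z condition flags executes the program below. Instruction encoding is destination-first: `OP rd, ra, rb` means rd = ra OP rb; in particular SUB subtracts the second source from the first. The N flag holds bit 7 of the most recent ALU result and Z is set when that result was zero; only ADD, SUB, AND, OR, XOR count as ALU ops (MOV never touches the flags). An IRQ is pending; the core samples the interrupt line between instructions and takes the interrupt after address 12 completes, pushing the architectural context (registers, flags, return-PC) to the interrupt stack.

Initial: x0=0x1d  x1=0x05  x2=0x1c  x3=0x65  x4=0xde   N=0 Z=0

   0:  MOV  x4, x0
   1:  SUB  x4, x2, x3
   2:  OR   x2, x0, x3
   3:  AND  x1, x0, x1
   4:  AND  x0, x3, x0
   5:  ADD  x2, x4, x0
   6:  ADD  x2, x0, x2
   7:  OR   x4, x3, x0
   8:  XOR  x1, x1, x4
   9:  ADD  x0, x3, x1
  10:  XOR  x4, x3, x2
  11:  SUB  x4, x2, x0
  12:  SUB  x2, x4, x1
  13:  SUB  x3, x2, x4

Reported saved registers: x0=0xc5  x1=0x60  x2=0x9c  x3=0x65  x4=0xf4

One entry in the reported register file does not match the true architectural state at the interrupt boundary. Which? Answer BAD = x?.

BAD = x4

after  0: x0=0x1d x1=0x05 x2=0x1c x3=0x65 x4=0x1d  N=0 Z=0
after  1: x0=0x1d x1=0x05 x2=0x1c x3=0x65 x4=0xb7  N=1 Z=0
after  2: x0=0x1d x1=0x05 x2=0x7d x3=0x65 x4=0xb7  N=0 Z=0
after  3: x0=0x1d x1=0x05 x2=0x7d x3=0x65 x4=0xb7  N=0 Z=0
after  4: x0=0x05 x1=0x05 x2=0x7d x3=0x65 x4=0xb7  N=0 Z=0
after  5: x0=0x05 x1=0x05 x2=0xbc x3=0x65 x4=0xb7  N=1 Z=0
after  6: x0=0x05 x1=0x05 x2=0xc1 x3=0x65 x4=0xb7  N=1 Z=0
after  7: x0=0x05 x1=0x05 x2=0xc1 x3=0x65 x4=0x65  N=0 Z=0
after  8: x0=0x05 x1=0x60 x2=0xc1 x3=0x65 x4=0x65  N=0 Z=0
after  9: x0=0xc5 x1=0x60 x2=0xc1 x3=0x65 x4=0x65  N=1 Z=0
after 10: x0=0xc5 x1=0x60 x2=0xc1 x3=0x65 x4=0xa4  N=1 Z=0
after 11: x0=0xc5 x1=0x60 x2=0xc1 x3=0x65 x4=0xfc  N=1 Z=0
after 12: x0=0xc5 x1=0x60 x2=0x9c x3=0x65 x4=0xfc  N=1 Z=0
-- IRQ taken; context saved, return-PC = 13 --
mismatch: x4: reported 0xf4 vs actual 0xfc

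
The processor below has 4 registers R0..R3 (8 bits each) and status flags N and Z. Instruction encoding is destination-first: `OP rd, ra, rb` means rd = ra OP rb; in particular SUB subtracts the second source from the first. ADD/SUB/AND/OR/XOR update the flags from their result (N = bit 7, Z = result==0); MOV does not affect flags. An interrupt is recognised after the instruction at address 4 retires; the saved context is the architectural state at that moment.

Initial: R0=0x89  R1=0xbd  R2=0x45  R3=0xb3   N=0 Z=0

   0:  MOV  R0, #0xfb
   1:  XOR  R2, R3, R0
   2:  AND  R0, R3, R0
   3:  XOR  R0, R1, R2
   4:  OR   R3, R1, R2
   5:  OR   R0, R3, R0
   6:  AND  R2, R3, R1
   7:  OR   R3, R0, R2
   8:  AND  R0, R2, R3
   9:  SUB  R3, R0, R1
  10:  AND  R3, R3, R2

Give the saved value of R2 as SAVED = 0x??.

after  0: R0=0xfb R1=0xbd R2=0x45 R3=0xb3  N=0 Z=0
after  1: R0=0xfb R1=0xbd R2=0x48 R3=0xb3  N=0 Z=0
after  2: R0=0xb3 R1=0xbd R2=0x48 R3=0xb3  N=1 Z=0
after  3: R0=0xf5 R1=0xbd R2=0x48 R3=0xb3  N=1 Z=0
after  4: R0=0xf5 R1=0xbd R2=0x48 R3=0xfd  N=1 Z=0
-- IRQ taken; context saved, return-PC = 5 --

SAVED = 0x48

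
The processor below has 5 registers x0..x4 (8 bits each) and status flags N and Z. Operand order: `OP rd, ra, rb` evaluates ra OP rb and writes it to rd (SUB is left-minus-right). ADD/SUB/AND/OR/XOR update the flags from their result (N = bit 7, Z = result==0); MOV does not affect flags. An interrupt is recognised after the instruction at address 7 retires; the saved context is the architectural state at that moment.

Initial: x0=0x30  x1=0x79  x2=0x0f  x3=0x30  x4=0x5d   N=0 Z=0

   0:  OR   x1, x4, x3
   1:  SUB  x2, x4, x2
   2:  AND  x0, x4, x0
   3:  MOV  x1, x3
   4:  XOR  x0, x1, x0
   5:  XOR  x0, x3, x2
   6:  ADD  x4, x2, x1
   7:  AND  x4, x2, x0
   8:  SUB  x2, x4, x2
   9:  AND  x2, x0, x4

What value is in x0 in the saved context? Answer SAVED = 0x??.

after  0: x0=0x30 x1=0x7d x2=0x0f x3=0x30 x4=0x5d  N=0 Z=0
after  1: x0=0x30 x1=0x7d x2=0x4e x3=0x30 x4=0x5d  N=0 Z=0
after  2: x0=0x10 x1=0x7d x2=0x4e x3=0x30 x4=0x5d  N=0 Z=0
after  3: x0=0x10 x1=0x30 x2=0x4e x3=0x30 x4=0x5d  N=0 Z=0
after  4: x0=0x20 x1=0x30 x2=0x4e x3=0x30 x4=0x5d  N=0 Z=0
after  5: x0=0x7e x1=0x30 x2=0x4e x3=0x30 x4=0x5d  N=0 Z=0
after  6: x0=0x7e x1=0x30 x2=0x4e x3=0x30 x4=0x7e  N=0 Z=0
after  7: x0=0x7e x1=0x30 x2=0x4e x3=0x30 x4=0x4e  N=0 Z=0
-- IRQ taken; context saved, return-PC = 8 --

SAVED = 0x7e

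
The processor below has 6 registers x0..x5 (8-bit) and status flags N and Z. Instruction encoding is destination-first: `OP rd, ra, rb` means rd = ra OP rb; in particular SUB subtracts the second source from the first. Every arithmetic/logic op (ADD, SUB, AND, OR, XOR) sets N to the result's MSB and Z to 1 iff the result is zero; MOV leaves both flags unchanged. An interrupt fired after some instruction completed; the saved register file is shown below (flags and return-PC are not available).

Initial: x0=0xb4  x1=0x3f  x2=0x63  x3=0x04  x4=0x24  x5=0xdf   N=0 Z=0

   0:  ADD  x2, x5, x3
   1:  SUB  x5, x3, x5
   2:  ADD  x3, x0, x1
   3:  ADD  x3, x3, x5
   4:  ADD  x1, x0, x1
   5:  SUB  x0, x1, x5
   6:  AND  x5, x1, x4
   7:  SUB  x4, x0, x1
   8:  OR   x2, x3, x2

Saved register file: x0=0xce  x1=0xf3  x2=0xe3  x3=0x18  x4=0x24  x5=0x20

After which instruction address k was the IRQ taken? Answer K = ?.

after  0: x0=0xb4 x1=0x3f x2=0xe3 x3=0x04 x4=0x24 x5=0xdf  N=1 Z=0
after  1: x0=0xb4 x1=0x3f x2=0xe3 x3=0x04 x4=0x24 x5=0x25  N=0 Z=0
after  2: x0=0xb4 x1=0x3f x2=0xe3 x3=0xf3 x4=0x24 x5=0x25  N=1 Z=0
after  3: x0=0xb4 x1=0x3f x2=0xe3 x3=0x18 x4=0x24 x5=0x25  N=0 Z=0
after  4: x0=0xb4 x1=0xf3 x2=0xe3 x3=0x18 x4=0x24 x5=0x25  N=1 Z=0
after  5: x0=0xce x1=0xf3 x2=0xe3 x3=0x18 x4=0x24 x5=0x25  N=1 Z=0
after  6: x0=0xce x1=0xf3 x2=0xe3 x3=0x18 x4=0x24 x5=0x20  N=0 Z=0
-- IRQ taken; context saved, return-PC = 7 --

K = 6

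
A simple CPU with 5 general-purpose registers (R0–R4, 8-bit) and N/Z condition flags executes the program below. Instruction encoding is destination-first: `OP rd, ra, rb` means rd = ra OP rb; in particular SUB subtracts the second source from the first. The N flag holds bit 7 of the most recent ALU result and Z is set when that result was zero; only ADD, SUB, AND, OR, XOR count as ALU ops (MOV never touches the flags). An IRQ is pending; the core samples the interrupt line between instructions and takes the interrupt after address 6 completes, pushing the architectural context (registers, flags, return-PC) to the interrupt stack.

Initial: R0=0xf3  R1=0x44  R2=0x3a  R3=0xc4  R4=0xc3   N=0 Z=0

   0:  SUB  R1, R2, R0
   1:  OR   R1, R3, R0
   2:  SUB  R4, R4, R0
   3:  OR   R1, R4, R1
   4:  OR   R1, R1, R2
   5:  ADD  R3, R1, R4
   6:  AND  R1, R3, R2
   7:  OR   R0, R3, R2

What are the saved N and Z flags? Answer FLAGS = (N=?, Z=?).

after  0: R0=0xf3 R1=0x47 R2=0x3a R3=0xc4 R4=0xc3  N=0 Z=0
after  1: R0=0xf3 R1=0xf7 R2=0x3a R3=0xc4 R4=0xc3  N=1 Z=0
after  2: R0=0xf3 R1=0xf7 R2=0x3a R3=0xc4 R4=0xd0  N=1 Z=0
after  3: R0=0xf3 R1=0xf7 R2=0x3a R3=0xc4 R4=0xd0  N=1 Z=0
after  4: R0=0xf3 R1=0xff R2=0x3a R3=0xc4 R4=0xd0  N=1 Z=0
after  5: R0=0xf3 R1=0xff R2=0x3a R3=0xcf R4=0xd0  N=1 Z=0
after  6: R0=0xf3 R1=0x0a R2=0x3a R3=0xcf R4=0xd0  N=0 Z=0
-- IRQ taken; context saved, return-PC = 7 --

FLAGS = (N=0, Z=0)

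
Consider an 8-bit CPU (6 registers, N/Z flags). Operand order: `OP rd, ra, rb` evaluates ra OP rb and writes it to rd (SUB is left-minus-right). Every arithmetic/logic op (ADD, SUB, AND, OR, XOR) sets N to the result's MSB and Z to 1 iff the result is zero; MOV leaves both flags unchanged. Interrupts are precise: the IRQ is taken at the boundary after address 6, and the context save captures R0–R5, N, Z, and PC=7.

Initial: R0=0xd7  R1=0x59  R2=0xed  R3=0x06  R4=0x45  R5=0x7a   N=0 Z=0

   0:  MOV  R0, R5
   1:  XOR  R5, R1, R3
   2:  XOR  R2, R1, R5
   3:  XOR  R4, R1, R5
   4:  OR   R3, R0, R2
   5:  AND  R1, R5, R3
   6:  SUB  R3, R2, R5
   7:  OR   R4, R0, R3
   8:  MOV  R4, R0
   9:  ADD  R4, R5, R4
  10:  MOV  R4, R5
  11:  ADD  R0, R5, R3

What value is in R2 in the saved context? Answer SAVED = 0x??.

after  0: R0=0x7a R1=0x59 R2=0xed R3=0x06 R4=0x45 R5=0x7a  N=0 Z=0
after  1: R0=0x7a R1=0x59 R2=0xed R3=0x06 R4=0x45 R5=0x5f  N=0 Z=0
after  2: R0=0x7a R1=0x59 R2=0x06 R3=0x06 R4=0x45 R5=0x5f  N=0 Z=0
after  3: R0=0x7a R1=0x59 R2=0x06 R3=0x06 R4=0x06 R5=0x5f  N=0 Z=0
after  4: R0=0x7a R1=0x59 R2=0x06 R3=0x7e R4=0x06 R5=0x5f  N=0 Z=0
after  5: R0=0x7a R1=0x5e R2=0x06 R3=0x7e R4=0x06 R5=0x5f  N=0 Z=0
after  6: R0=0x7a R1=0x5e R2=0x06 R3=0xa7 R4=0x06 R5=0x5f  N=1 Z=0
-- IRQ taken; context saved, return-PC = 7 --

SAVED = 0x06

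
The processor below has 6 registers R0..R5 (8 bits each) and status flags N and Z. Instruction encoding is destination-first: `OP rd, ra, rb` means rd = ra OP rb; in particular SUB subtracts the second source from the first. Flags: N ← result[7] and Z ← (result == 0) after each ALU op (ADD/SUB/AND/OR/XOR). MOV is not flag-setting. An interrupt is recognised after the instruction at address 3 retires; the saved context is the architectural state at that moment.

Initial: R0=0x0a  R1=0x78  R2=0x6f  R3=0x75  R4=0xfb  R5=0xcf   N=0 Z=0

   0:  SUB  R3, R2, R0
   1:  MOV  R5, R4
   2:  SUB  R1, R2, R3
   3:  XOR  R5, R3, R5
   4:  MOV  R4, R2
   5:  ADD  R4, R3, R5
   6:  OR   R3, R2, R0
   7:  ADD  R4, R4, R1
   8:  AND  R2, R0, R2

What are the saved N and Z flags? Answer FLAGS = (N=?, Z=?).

FLAGS = (N=1, Z=0)

after  0: R0=0x0a R1=0x78 R2=0x6f R3=0x65 R4=0xfb R5=0xcf  N=0 Z=0
after  1: R0=0x0a R1=0x78 R2=0x6f R3=0x65 R4=0xfb R5=0xfb  N=0 Z=0
after  2: R0=0x0a R1=0x0a R2=0x6f R3=0x65 R4=0xfb R5=0xfb  N=0 Z=0
after  3: R0=0x0a R1=0x0a R2=0x6f R3=0x65 R4=0xfb R5=0x9e  N=1 Z=0
-- IRQ taken; context saved, return-PC = 4 --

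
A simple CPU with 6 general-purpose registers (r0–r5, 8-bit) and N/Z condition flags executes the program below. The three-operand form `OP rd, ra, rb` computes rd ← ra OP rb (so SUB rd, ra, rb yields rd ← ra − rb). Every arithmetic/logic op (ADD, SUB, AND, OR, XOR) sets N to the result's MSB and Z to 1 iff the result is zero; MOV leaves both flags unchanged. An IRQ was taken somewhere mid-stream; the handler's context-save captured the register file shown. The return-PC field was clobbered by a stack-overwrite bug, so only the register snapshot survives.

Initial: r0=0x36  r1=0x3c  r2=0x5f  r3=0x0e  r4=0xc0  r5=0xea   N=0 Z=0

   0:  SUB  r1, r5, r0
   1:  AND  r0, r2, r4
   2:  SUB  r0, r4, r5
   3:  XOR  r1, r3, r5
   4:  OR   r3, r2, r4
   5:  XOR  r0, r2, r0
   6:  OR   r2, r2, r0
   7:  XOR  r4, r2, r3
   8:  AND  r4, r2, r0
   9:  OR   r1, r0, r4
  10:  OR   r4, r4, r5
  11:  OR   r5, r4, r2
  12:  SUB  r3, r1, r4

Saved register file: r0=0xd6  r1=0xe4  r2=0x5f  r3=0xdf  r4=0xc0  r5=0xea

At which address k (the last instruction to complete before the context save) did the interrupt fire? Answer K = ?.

after  0: r0=0x36 r1=0xb4 r2=0x5f r3=0x0e r4=0xc0 r5=0xea  N=1 Z=0
after  1: r0=0x40 r1=0xb4 r2=0x5f r3=0x0e r4=0xc0 r5=0xea  N=0 Z=0
after  2: r0=0xd6 r1=0xb4 r2=0x5f r3=0x0e r4=0xc0 r5=0xea  N=1 Z=0
after  3: r0=0xd6 r1=0xe4 r2=0x5f r3=0x0e r4=0xc0 r5=0xea  N=1 Z=0
after  4: r0=0xd6 r1=0xe4 r2=0x5f r3=0xdf r4=0xc0 r5=0xea  N=1 Z=0
-- IRQ taken; context saved, return-PC = 5 --

K = 4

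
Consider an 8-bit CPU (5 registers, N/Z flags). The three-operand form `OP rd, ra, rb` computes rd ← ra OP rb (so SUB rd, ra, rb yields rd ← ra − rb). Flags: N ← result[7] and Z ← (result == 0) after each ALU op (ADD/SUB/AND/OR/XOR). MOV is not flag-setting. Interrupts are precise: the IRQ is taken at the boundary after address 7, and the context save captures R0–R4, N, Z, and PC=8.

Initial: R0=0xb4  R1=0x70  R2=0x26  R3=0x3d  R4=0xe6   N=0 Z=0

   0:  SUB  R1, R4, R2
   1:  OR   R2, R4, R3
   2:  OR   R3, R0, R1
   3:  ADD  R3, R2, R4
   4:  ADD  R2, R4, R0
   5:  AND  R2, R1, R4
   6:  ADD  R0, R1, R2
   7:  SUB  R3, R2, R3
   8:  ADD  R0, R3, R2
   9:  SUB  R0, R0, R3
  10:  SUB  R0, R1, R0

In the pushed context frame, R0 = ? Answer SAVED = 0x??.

after  0: R0=0xb4 R1=0xc0 R2=0x26 R3=0x3d R4=0xe6  N=1 Z=0
after  1: R0=0xb4 R1=0xc0 R2=0xff R3=0x3d R4=0xe6  N=1 Z=0
after  2: R0=0xb4 R1=0xc0 R2=0xff R3=0xf4 R4=0xe6  N=1 Z=0
after  3: R0=0xb4 R1=0xc0 R2=0xff R3=0xe5 R4=0xe6  N=1 Z=0
after  4: R0=0xb4 R1=0xc0 R2=0x9a R3=0xe5 R4=0xe6  N=1 Z=0
after  5: R0=0xb4 R1=0xc0 R2=0xc0 R3=0xe5 R4=0xe6  N=1 Z=0
after  6: R0=0x80 R1=0xc0 R2=0xc0 R3=0xe5 R4=0xe6  N=1 Z=0
after  7: R0=0x80 R1=0xc0 R2=0xc0 R3=0xdb R4=0xe6  N=1 Z=0
-- IRQ taken; context saved, return-PC = 8 --

SAVED = 0x80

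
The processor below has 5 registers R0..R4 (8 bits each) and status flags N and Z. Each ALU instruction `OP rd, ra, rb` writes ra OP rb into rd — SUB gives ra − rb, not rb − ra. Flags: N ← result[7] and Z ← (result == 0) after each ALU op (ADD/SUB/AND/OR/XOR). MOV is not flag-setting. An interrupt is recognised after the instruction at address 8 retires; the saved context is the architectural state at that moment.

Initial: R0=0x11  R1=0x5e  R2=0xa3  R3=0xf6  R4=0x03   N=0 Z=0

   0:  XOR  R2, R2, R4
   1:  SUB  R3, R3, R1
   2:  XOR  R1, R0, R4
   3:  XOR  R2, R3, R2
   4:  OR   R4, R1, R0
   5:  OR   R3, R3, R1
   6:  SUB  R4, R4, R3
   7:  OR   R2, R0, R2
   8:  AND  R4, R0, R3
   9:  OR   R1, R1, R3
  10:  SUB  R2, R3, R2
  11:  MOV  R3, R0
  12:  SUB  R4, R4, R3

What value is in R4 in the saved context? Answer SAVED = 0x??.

after  0: R0=0x11 R1=0x5e R2=0xa0 R3=0xf6 R4=0x03  N=1 Z=0
after  1: R0=0x11 R1=0x5e R2=0xa0 R3=0x98 R4=0x03  N=1 Z=0
after  2: R0=0x11 R1=0x12 R2=0xa0 R3=0x98 R4=0x03  N=0 Z=0
after  3: R0=0x11 R1=0x12 R2=0x38 R3=0x98 R4=0x03  N=0 Z=0
after  4: R0=0x11 R1=0x12 R2=0x38 R3=0x98 R4=0x13  N=0 Z=0
after  5: R0=0x11 R1=0x12 R2=0x38 R3=0x9a R4=0x13  N=1 Z=0
after  6: R0=0x11 R1=0x12 R2=0x38 R3=0x9a R4=0x79  N=0 Z=0
after  7: R0=0x11 R1=0x12 R2=0x39 R3=0x9a R4=0x79  N=0 Z=0
after  8: R0=0x11 R1=0x12 R2=0x39 R3=0x9a R4=0x10  N=0 Z=0
-- IRQ taken; context saved, return-PC = 9 --

SAVED = 0x10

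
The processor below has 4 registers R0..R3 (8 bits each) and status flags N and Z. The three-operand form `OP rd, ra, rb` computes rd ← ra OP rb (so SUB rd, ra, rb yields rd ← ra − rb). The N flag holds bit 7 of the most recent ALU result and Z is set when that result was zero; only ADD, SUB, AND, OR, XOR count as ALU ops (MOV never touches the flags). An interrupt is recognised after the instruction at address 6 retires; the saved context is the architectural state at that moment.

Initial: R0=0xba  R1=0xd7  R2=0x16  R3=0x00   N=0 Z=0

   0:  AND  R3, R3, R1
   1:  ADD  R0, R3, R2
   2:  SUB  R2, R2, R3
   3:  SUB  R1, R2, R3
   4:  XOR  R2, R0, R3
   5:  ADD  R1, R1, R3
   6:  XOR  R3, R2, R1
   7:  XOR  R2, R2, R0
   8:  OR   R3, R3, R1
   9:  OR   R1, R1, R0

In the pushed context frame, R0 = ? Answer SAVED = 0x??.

after  0: R0=0xba R1=0xd7 R2=0x16 R3=0x00  N=0 Z=1
after  1: R0=0x16 R1=0xd7 R2=0x16 R3=0x00  N=0 Z=0
after  2: R0=0x16 R1=0xd7 R2=0x16 R3=0x00  N=0 Z=0
after  3: R0=0x16 R1=0x16 R2=0x16 R3=0x00  N=0 Z=0
after  4: R0=0x16 R1=0x16 R2=0x16 R3=0x00  N=0 Z=0
after  5: R0=0x16 R1=0x16 R2=0x16 R3=0x00  N=0 Z=0
after  6: R0=0x16 R1=0x16 R2=0x16 R3=0x00  N=0 Z=1
-- IRQ taken; context saved, return-PC = 7 --

SAVED = 0x16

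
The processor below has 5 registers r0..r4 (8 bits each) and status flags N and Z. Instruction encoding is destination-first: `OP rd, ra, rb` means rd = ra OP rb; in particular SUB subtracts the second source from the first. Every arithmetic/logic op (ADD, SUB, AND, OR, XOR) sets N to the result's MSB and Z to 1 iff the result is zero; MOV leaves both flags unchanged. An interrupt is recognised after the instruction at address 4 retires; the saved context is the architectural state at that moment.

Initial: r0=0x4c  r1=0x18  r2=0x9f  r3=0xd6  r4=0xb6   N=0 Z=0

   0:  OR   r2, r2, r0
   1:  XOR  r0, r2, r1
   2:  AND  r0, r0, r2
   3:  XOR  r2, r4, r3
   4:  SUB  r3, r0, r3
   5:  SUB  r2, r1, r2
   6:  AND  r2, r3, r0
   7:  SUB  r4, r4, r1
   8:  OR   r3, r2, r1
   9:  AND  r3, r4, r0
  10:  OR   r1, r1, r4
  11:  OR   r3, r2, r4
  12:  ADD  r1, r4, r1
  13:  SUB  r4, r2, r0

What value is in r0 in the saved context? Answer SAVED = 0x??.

after  0: r0=0x4c r1=0x18 r2=0xdf r3=0xd6 r4=0xb6  N=1 Z=0
after  1: r0=0xc7 r1=0x18 r2=0xdf r3=0xd6 r4=0xb6  N=1 Z=0
after  2: r0=0xc7 r1=0x18 r2=0xdf r3=0xd6 r4=0xb6  N=1 Z=0
after  3: r0=0xc7 r1=0x18 r2=0x60 r3=0xd6 r4=0xb6  N=0 Z=0
after  4: r0=0xc7 r1=0x18 r2=0x60 r3=0xf1 r4=0xb6  N=1 Z=0
-- IRQ taken; context saved, return-PC = 5 --

SAVED = 0xc7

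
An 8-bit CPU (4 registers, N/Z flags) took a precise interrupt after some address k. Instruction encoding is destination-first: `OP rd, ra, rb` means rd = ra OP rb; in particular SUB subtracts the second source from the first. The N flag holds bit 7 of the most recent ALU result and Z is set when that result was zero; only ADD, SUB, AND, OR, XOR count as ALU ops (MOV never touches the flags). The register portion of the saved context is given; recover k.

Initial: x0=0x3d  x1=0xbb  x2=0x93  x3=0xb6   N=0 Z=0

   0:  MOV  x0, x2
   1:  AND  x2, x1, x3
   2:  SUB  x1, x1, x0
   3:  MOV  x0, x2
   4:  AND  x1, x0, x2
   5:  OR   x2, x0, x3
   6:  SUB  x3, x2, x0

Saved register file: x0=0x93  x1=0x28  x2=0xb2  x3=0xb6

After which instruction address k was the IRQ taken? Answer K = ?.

after  0: x0=0x93 x1=0xbb x2=0x93 x3=0xb6  N=0 Z=0
after  1: x0=0x93 x1=0xbb x2=0xb2 x3=0xb6  N=1 Z=0
after  2: x0=0x93 x1=0x28 x2=0xb2 x3=0xb6  N=0 Z=0
-- IRQ taken; context saved, return-PC = 3 --

K = 2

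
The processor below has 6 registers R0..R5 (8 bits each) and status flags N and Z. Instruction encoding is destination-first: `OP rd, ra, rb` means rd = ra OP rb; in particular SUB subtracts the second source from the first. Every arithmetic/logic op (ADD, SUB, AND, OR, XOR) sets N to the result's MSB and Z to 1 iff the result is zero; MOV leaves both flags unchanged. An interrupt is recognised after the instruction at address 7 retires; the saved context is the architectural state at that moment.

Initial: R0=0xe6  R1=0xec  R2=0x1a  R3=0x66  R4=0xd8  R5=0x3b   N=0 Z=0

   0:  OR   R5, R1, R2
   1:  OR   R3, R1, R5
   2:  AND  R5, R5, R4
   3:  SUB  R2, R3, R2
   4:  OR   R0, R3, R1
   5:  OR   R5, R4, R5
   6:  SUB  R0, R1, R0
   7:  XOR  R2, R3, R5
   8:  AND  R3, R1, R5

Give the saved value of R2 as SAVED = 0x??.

SAVED = 0x26

after  0: R0=0xe6 R1=0xec R2=0x1a R3=0x66 R4=0xd8 R5=0xfe  N=1 Z=0
after  1: R0=0xe6 R1=0xec R2=0x1a R3=0xfe R4=0xd8 R5=0xfe  N=1 Z=0
after  2: R0=0xe6 R1=0xec R2=0x1a R3=0xfe R4=0xd8 R5=0xd8  N=1 Z=0
after  3: R0=0xe6 R1=0xec R2=0xe4 R3=0xfe R4=0xd8 R5=0xd8  N=1 Z=0
after  4: R0=0xfe R1=0xec R2=0xe4 R3=0xfe R4=0xd8 R5=0xd8  N=1 Z=0
after  5: R0=0xfe R1=0xec R2=0xe4 R3=0xfe R4=0xd8 R5=0xd8  N=1 Z=0
after  6: R0=0xee R1=0xec R2=0xe4 R3=0xfe R4=0xd8 R5=0xd8  N=1 Z=0
after  7: R0=0xee R1=0xec R2=0x26 R3=0xfe R4=0xd8 R5=0xd8  N=0 Z=0
-- IRQ taken; context saved, return-PC = 8 --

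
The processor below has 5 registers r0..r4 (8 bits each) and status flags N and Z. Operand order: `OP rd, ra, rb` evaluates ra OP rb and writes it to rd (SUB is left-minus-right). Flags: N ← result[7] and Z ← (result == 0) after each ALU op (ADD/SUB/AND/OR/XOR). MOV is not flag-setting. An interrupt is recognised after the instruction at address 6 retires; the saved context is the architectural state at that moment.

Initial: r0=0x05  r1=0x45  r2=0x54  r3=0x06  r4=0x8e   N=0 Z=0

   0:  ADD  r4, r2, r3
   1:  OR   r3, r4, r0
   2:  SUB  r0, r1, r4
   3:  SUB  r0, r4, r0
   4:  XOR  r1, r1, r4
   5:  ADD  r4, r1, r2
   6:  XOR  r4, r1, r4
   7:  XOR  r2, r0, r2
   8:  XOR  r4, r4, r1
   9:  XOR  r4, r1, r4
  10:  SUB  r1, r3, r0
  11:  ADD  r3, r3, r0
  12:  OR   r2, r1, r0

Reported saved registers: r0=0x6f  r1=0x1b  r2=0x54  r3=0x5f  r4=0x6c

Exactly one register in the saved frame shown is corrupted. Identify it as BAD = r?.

after  0: r0=0x05 r1=0x45 r2=0x54 r3=0x06 r4=0x5a  N=0 Z=0
after  1: r0=0x05 r1=0x45 r2=0x54 r3=0x5f r4=0x5a  N=0 Z=0
after  2: r0=0xeb r1=0x45 r2=0x54 r3=0x5f r4=0x5a  N=1 Z=0
after  3: r0=0x6f r1=0x45 r2=0x54 r3=0x5f r4=0x5a  N=0 Z=0
after  4: r0=0x6f r1=0x1f r2=0x54 r3=0x5f r4=0x5a  N=0 Z=0
after  5: r0=0x6f r1=0x1f r2=0x54 r3=0x5f r4=0x73  N=0 Z=0
after  6: r0=0x6f r1=0x1f r2=0x54 r3=0x5f r4=0x6c  N=0 Z=0
-- IRQ taken; context saved, return-PC = 7 --
mismatch: r1: reported 0x1b vs actual 0x1f

BAD = r1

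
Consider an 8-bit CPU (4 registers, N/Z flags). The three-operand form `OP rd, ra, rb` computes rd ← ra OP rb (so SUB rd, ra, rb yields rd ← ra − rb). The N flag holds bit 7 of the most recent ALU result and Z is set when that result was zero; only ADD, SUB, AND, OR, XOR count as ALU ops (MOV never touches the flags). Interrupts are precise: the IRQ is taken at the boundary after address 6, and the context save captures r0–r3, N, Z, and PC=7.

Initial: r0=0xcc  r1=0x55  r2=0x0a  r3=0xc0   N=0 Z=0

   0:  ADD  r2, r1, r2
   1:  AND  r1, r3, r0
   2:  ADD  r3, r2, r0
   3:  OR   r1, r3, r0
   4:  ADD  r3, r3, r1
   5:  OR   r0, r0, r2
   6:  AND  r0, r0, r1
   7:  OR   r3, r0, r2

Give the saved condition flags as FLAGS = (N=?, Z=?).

FLAGS = (N=1, Z=0)

after  0: r0=0xcc r1=0x55 r2=0x5f r3=0xc0  N=0 Z=0
after  1: r0=0xcc r1=0xc0 r2=0x5f r3=0xc0  N=1 Z=0
after  2: r0=0xcc r1=0xc0 r2=0x5f r3=0x2b  N=0 Z=0
after  3: r0=0xcc r1=0xef r2=0x5f r3=0x2b  N=1 Z=0
after  4: r0=0xcc r1=0xef r2=0x5f r3=0x1a  N=0 Z=0
after  5: r0=0xdf r1=0xef r2=0x5f r3=0x1a  N=1 Z=0
after  6: r0=0xcf r1=0xef r2=0x5f r3=0x1a  N=1 Z=0
-- IRQ taken; context saved, return-PC = 7 --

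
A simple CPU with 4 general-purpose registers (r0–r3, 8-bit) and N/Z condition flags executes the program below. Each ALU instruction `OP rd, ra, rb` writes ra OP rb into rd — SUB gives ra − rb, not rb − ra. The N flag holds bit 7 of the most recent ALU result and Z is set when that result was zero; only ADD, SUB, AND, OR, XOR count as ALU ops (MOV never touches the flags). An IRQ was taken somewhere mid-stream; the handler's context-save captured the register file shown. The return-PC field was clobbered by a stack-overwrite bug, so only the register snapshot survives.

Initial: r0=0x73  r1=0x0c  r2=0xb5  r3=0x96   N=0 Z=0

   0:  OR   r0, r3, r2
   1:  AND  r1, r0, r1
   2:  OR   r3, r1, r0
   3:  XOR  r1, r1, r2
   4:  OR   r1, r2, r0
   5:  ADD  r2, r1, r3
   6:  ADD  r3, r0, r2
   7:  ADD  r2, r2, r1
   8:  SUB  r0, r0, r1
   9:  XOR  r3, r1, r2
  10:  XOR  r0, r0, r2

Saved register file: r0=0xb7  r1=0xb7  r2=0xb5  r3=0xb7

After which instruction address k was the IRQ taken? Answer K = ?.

K = 4

after  0: r0=0xb7 r1=0x0c r2=0xb5 r3=0x96  N=1 Z=0
after  1: r0=0xb7 r1=0x04 r2=0xb5 r3=0x96  N=0 Z=0
after  2: r0=0xb7 r1=0x04 r2=0xb5 r3=0xb7  N=1 Z=0
after  3: r0=0xb7 r1=0xb1 r2=0xb5 r3=0xb7  N=1 Z=0
after  4: r0=0xb7 r1=0xb7 r2=0xb5 r3=0xb7  N=1 Z=0
-- IRQ taken; context saved, return-PC = 5 --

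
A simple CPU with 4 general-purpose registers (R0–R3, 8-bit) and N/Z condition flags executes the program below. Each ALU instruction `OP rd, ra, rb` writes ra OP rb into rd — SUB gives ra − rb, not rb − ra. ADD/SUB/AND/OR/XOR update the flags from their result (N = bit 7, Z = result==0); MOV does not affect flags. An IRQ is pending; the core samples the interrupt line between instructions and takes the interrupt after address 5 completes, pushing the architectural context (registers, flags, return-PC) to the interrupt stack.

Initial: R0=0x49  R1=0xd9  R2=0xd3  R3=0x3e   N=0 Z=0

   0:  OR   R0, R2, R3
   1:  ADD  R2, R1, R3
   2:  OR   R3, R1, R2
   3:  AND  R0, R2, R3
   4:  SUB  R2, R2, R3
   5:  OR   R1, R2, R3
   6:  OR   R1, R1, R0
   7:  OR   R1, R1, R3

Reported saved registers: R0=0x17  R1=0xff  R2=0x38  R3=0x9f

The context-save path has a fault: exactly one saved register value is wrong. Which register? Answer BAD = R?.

BAD = R3

after  0: R0=0xff R1=0xd9 R2=0xd3 R3=0x3e  N=1 Z=0
after  1: R0=0xff R1=0xd9 R2=0x17 R3=0x3e  N=0 Z=0
after  2: R0=0xff R1=0xd9 R2=0x17 R3=0xdf  N=1 Z=0
after  3: R0=0x17 R1=0xd9 R2=0x17 R3=0xdf  N=0 Z=0
after  4: R0=0x17 R1=0xd9 R2=0x38 R3=0xdf  N=0 Z=0
after  5: R0=0x17 R1=0xff R2=0x38 R3=0xdf  N=1 Z=0
-- IRQ taken; context saved, return-PC = 6 --
mismatch: R3: reported 0x9f vs actual 0xdf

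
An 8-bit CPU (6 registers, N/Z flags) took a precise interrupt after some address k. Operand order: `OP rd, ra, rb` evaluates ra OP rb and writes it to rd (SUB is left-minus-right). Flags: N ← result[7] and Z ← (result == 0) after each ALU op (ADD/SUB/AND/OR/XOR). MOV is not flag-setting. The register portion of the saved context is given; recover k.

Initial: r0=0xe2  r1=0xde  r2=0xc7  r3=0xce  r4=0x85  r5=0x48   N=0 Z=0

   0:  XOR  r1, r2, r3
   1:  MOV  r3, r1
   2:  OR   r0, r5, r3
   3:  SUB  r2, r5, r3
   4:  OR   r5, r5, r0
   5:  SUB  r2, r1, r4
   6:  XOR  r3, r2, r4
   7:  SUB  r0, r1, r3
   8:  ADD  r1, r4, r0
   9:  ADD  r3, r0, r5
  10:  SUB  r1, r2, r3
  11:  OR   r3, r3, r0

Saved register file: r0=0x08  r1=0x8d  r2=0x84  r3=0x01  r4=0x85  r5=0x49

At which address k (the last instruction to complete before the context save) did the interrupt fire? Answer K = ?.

after  0: r0=0xe2 r1=0x09 r2=0xc7 r3=0xce r4=0x85 r5=0x48  N=0 Z=0
after  1: r0=0xe2 r1=0x09 r2=0xc7 r3=0x09 r4=0x85 r5=0x48  N=0 Z=0
after  2: r0=0x49 r1=0x09 r2=0xc7 r3=0x09 r4=0x85 r5=0x48  N=0 Z=0
after  3: r0=0x49 r1=0x09 r2=0x3f r3=0x09 r4=0x85 r5=0x48  N=0 Z=0
after  4: r0=0x49 r1=0x09 r2=0x3f r3=0x09 r4=0x85 r5=0x49  N=0 Z=0
after  5: r0=0x49 r1=0x09 r2=0x84 r3=0x09 r4=0x85 r5=0x49  N=1 Z=0
after  6: r0=0x49 r1=0x09 r2=0x84 r3=0x01 r4=0x85 r5=0x49  N=0 Z=0
after  7: r0=0x08 r1=0x09 r2=0x84 r3=0x01 r4=0x85 r5=0x49  N=0 Z=0
after  8: r0=0x08 r1=0x8d r2=0x84 r3=0x01 r4=0x85 r5=0x49  N=1 Z=0
-- IRQ taken; context saved, return-PC = 9 --

K = 8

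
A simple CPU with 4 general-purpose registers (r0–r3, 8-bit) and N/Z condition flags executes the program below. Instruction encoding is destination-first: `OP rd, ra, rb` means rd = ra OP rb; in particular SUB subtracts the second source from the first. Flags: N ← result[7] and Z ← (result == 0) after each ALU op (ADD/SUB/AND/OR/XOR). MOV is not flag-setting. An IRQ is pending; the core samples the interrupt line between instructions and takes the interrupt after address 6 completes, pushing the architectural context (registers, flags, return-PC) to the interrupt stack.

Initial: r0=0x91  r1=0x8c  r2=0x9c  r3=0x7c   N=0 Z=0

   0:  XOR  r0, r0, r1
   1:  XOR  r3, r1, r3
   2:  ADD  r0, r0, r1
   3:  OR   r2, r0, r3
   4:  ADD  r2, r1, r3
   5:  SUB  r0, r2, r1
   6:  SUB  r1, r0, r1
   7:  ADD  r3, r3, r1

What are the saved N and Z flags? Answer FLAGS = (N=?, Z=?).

after  0: r0=0x1d r1=0x8c r2=0x9c r3=0x7c  N=0 Z=0
after  1: r0=0x1d r1=0x8c r2=0x9c r3=0xf0  N=1 Z=0
after  2: r0=0xa9 r1=0x8c r2=0x9c r3=0xf0  N=1 Z=0
after  3: r0=0xa9 r1=0x8c r2=0xf9 r3=0xf0  N=1 Z=0
after  4: r0=0xa9 r1=0x8c r2=0x7c r3=0xf0  N=0 Z=0
after  5: r0=0xf0 r1=0x8c r2=0x7c r3=0xf0  N=1 Z=0
after  6: r0=0xf0 r1=0x64 r2=0x7c r3=0xf0  N=0 Z=0
-- IRQ taken; context saved, return-PC = 7 --

FLAGS = (N=0, Z=0)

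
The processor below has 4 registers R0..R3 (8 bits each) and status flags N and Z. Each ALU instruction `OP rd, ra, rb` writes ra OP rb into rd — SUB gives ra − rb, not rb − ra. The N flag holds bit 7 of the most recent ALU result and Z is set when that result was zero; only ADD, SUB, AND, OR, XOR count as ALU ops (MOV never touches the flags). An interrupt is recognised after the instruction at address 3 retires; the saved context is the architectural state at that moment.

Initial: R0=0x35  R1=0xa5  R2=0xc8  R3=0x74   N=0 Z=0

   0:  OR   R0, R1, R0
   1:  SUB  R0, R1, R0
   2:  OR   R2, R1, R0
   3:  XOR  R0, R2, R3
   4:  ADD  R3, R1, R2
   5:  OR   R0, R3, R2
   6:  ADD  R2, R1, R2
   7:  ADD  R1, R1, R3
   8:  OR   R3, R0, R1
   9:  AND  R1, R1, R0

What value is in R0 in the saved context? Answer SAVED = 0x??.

after  0: R0=0xb5 R1=0xa5 R2=0xc8 R3=0x74  N=1 Z=0
after  1: R0=0xf0 R1=0xa5 R2=0xc8 R3=0x74  N=1 Z=0
after  2: R0=0xf0 R1=0xa5 R2=0xf5 R3=0x74  N=1 Z=0
after  3: R0=0x81 R1=0xa5 R2=0xf5 R3=0x74  N=1 Z=0
-- IRQ taken; context saved, return-PC = 4 --

SAVED = 0x81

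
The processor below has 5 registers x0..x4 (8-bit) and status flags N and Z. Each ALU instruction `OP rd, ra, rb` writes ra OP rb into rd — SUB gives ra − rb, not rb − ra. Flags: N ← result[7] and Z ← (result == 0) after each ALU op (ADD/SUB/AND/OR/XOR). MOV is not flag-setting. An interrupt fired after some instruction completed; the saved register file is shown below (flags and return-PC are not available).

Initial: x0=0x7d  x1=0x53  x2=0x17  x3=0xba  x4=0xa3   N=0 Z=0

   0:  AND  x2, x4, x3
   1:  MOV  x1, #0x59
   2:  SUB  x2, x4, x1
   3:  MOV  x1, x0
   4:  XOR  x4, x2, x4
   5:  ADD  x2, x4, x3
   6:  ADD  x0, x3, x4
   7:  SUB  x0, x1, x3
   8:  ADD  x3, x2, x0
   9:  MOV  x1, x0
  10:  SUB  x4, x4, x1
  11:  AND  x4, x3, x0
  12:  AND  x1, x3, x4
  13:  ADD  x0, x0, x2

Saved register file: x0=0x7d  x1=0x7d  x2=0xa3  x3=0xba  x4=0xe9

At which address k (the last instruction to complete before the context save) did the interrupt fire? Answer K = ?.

K = 5

after  0: x0=0x7d x1=0x53 x2=0xa2 x3=0xba x4=0xa3  N=1 Z=0
after  1: x0=0x7d x1=0x59 x2=0xa2 x3=0xba x4=0xa3  N=1 Z=0
after  2: x0=0x7d x1=0x59 x2=0x4a x3=0xba x4=0xa3  N=0 Z=0
after  3: x0=0x7d x1=0x7d x2=0x4a x3=0xba x4=0xa3  N=0 Z=0
after  4: x0=0x7d x1=0x7d x2=0x4a x3=0xba x4=0xe9  N=1 Z=0
after  5: x0=0x7d x1=0x7d x2=0xa3 x3=0xba x4=0xe9  N=1 Z=0
-- IRQ taken; context saved, return-PC = 6 --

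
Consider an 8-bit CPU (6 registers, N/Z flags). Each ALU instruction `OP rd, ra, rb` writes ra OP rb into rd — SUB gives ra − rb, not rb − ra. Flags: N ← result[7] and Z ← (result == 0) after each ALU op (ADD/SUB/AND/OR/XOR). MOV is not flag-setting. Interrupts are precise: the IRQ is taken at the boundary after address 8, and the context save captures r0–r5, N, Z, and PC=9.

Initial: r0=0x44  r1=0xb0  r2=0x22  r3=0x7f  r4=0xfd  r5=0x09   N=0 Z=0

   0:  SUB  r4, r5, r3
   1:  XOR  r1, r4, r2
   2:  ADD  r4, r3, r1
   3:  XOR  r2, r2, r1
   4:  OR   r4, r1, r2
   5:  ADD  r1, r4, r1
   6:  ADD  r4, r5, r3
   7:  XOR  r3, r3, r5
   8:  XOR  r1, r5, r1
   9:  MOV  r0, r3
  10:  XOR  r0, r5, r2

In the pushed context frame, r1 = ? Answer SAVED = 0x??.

SAVED = 0x5b

after  0: r0=0x44 r1=0xb0 r2=0x22 r3=0x7f r4=0x8a r5=0x09  N=1 Z=0
after  1: r0=0x44 r1=0xa8 r2=0x22 r3=0x7f r4=0x8a r5=0x09  N=1 Z=0
after  2: r0=0x44 r1=0xa8 r2=0x22 r3=0x7f r4=0x27 r5=0x09  N=0 Z=0
after  3: r0=0x44 r1=0xa8 r2=0x8a r3=0x7f r4=0x27 r5=0x09  N=1 Z=0
after  4: r0=0x44 r1=0xa8 r2=0x8a r3=0x7f r4=0xaa r5=0x09  N=1 Z=0
after  5: r0=0x44 r1=0x52 r2=0x8a r3=0x7f r4=0xaa r5=0x09  N=0 Z=0
after  6: r0=0x44 r1=0x52 r2=0x8a r3=0x7f r4=0x88 r5=0x09  N=1 Z=0
after  7: r0=0x44 r1=0x52 r2=0x8a r3=0x76 r4=0x88 r5=0x09  N=0 Z=0
after  8: r0=0x44 r1=0x5b r2=0x8a r3=0x76 r4=0x88 r5=0x09  N=0 Z=0
-- IRQ taken; context saved, return-PC = 9 --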